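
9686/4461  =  9686/4461  =  2.17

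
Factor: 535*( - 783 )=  - 418905 = - 3^3*5^1*29^1*107^1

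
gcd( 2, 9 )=1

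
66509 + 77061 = 143570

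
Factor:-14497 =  - 7^1*19^1*109^1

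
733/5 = 733/5 = 146.60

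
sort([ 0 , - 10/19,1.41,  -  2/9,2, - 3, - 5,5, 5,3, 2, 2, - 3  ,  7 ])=[ - 5, - 3, - 3, - 10/19, - 2/9,0, 1.41,2 , 2,2,3,5,  5,7] 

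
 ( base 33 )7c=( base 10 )243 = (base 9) 300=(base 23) AD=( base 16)F3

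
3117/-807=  - 4 + 37/269=- 3.86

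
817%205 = 202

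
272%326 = 272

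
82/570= 41/285 = 0.14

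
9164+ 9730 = 18894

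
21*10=210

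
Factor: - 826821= -3^3*113^1 *271^1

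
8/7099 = 8/7099 = 0.00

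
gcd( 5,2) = 1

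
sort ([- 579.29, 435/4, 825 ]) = [-579.29,435/4, 825 ]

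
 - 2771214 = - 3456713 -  - 685499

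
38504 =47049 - 8545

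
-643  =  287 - 930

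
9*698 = 6282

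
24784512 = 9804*2528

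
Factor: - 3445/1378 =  - 5/2 = - 2^ ( - 1 )*5^1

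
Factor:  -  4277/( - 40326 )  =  7/66 =2^( - 1 )*3^(  -  1) * 7^1*11^( -1)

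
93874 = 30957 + 62917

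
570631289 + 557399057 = 1128030346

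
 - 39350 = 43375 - 82725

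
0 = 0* ( - 54709)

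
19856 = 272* 73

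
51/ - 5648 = -1+5597/5648 = - 0.01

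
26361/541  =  48 + 393/541= 48.73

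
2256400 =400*5641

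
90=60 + 30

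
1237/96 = 12+85/96 = 12.89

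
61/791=61/791= 0.08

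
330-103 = 227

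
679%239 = 201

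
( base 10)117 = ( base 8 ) 165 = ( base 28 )45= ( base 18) 69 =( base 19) 63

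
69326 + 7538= 76864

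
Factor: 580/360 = 29/18 = 2^( - 1 )*3^( - 2)* 29^1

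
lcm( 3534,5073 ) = 314526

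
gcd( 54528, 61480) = 8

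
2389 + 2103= 4492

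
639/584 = 1 + 55/584= 1.09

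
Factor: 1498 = 2^1*7^1*107^1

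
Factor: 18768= 2^4*3^1*17^1 * 23^1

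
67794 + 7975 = 75769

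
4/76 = 1/19 = 0.05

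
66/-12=-6 + 1/2 = -  5.50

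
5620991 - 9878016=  - 4257025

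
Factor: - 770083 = -17^1*97^1*467^1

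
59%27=5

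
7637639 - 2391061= 5246578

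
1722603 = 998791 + 723812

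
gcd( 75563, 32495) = 97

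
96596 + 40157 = 136753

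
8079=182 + 7897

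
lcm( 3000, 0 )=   0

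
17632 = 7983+9649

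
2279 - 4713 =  - 2434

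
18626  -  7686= 10940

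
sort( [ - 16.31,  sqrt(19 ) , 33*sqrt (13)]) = [ - 16.31, sqrt(19 ), 33*sqrt(13 )] 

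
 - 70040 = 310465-380505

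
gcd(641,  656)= 1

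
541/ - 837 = - 541/837 = - 0.65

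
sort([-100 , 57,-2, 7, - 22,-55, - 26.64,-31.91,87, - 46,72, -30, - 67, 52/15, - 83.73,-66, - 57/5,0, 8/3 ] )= [ - 100, - 83.73, - 67,  -  66,-55, - 46,-31.91 , - 30, - 26.64,  -  22,-57/5,-2, 0, 8/3, 52/15, 7, 57 , 72,  87] 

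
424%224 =200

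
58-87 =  - 29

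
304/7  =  43 + 3/7 = 43.43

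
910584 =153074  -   - 757510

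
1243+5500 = 6743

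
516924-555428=-38504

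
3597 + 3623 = 7220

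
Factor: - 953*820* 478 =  - 2^3*5^1  *  41^1*239^1*953^1 =- 373537880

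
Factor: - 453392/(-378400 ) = 659/550= 2^ ( - 1 )*5^( - 2)*11^( - 1)*659^1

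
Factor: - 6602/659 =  - 2^1*659^( - 1)*3301^1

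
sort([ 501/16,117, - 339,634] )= [ - 339, 501/16,117, 634] 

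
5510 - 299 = 5211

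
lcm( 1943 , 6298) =182642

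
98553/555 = 32851/185 = 177.57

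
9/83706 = 3/27902 = 0.00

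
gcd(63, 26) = 1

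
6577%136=49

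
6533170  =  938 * 6965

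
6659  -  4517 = 2142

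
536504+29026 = 565530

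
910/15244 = 455/7622 =0.06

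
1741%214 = 29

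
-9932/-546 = 382/21= 18.19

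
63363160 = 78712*805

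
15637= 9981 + 5656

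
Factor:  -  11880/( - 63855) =8/43 = 2^3* 43^(-1) 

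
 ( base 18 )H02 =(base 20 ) DFA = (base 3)21120002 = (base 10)5510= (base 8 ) 12606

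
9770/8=1221+1/4 = 1221.25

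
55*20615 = 1133825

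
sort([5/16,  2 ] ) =[ 5/16, 2]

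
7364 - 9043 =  - 1679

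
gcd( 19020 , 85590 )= 9510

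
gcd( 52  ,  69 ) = 1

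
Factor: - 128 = - 2^7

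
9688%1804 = 668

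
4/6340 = 1/1585 =0.00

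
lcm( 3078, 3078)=3078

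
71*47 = 3337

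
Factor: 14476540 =2^2*5^1*13^2*4283^1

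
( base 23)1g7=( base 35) pt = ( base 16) 388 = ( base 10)904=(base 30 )104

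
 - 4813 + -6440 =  - 11253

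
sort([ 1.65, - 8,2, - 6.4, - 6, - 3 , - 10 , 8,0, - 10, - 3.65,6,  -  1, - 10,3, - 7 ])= [ - 10, - 10, - 10, - 8,-7, - 6.4, - 6,  -  3.65,-3, - 1,0,1.65,2,3,6, 8 ] 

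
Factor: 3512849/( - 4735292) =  - 2^ (-2)*67^ ( - 1) *17669^ ( - 1)*3512849^1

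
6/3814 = 3/1907 = 0.00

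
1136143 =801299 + 334844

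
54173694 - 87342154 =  - 33168460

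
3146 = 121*26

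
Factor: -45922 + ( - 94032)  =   - 2^1*19^1 * 29^1*127^1 =- 139954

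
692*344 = 238048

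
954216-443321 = 510895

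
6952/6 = 3476/3 = 1158.67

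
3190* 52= 165880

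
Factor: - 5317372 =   -  2^2*41^1*32423^1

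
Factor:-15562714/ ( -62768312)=7781357/31384156 = 2^( - 2)*47^( - 1 )*97^ ( - 1)*1721^(-1)*7781357^1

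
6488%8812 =6488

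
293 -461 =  - 168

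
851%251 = 98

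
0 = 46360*0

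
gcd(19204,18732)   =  4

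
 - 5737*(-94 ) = 539278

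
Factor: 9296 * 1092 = 10151232 = 2^6 * 3^1 * 7^2*13^1*83^1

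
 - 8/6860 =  - 1 + 1713/1715=- 0.00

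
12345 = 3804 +8541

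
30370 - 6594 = 23776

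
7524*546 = 4108104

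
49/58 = 49/58= 0.84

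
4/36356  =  1/9089  =  0.00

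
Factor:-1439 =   -  1439^1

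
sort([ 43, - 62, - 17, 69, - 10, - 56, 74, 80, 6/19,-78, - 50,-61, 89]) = [  -  78, -62, - 61, - 56,  -  50, - 17,-10, 6/19, 43,69, 74, 80, 89 ] 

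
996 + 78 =1074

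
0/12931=0 = 0.00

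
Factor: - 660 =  - 2^2 *3^1*5^1*11^1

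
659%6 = 5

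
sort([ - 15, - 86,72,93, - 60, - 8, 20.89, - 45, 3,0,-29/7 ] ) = [ - 86, - 60, - 45, - 15, - 8,-29/7,  0, 3,20.89,72 , 93 ]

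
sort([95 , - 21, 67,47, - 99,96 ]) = [ - 99,- 21,47,67,  95, 96]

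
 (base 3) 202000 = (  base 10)540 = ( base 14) 2A8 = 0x21c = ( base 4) 20130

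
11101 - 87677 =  - 76576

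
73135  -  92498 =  - 19363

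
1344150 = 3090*435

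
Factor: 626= 2^1*313^1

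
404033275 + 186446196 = 590479471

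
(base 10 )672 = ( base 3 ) 220220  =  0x2A0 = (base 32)l0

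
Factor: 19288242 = 2^1*3^2*1071569^1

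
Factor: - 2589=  - 3^1*863^1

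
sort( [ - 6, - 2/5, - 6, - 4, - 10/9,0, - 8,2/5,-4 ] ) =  [ - 8, - 6,-6, - 4, - 4, - 10/9, - 2/5, 0, 2/5]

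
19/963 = 19/963 = 0.02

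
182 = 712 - 530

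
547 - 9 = 538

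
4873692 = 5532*881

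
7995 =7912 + 83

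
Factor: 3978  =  2^1*3^2*13^1*17^1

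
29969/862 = 34 + 661/862 = 34.77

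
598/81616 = 299/40808 =0.01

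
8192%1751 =1188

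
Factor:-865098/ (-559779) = 288366/186593 = 2^1*3^1*11^( - 1)*13^1*3697^1*16963^(- 1)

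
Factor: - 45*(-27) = 3^5*5^1 = 1215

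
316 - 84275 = - 83959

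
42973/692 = 42973/692 = 62.10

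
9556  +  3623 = 13179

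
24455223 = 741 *33003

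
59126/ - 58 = -29563/29 = -  1019.41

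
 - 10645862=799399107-810044969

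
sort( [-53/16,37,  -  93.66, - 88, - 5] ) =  [ - 93.66, - 88,  -  5, - 53/16,37 ]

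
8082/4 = 4041/2 =2020.50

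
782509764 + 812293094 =1594802858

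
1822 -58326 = -56504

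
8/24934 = 4/12467 = 0.00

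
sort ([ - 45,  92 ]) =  [ - 45,92 ]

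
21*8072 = 169512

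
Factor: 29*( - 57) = - 3^1*19^1*29^1 =- 1653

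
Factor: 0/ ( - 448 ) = 0 = 0^1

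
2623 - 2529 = 94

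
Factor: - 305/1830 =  - 2^( - 1) * 3^ (  -  1 ) = - 1/6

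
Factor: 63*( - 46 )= - 2^1*3^2*7^1*23^1  =  - 2898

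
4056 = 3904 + 152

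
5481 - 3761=1720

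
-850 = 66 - 916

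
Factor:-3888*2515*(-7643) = 74735699760 = 2^4 * 3^5*5^1*503^1*7643^1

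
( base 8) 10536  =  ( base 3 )20002200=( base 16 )115e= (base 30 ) 4s6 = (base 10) 4446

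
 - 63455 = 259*( - 245)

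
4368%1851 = 666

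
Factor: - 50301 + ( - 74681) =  -2^1*11^1*13^1*19^1*23^1 = - 124982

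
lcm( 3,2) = 6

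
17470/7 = 17470/7 = 2495.71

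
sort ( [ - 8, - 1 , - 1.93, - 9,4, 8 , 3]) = [-9, - 8,- 1.93, - 1, 3, 4,8]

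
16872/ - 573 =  - 5624/191 = - 29.45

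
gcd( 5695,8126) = 17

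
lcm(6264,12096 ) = 350784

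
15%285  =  15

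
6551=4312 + 2239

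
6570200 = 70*93860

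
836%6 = 2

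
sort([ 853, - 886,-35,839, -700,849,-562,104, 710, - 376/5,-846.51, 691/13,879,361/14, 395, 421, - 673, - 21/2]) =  [ - 886 ,-846.51, - 700,  -  673,-562,-376/5, - 35, - 21/2 , 361/14,691/13, 104, 395,  421,710,839, 849,853, 879] 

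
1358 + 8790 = 10148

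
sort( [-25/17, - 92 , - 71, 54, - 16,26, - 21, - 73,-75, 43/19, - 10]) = [-92, - 75, - 73,  -  71, - 21 , - 16, - 10, - 25/17,43/19,26, 54 ]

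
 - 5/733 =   -  5/733=- 0.01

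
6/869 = 6/869 = 0.01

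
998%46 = 32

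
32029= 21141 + 10888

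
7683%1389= 738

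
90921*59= 5364339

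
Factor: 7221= 3^1*29^1*83^1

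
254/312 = 127/156 = 0.81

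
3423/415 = 8 + 103/415 = 8.25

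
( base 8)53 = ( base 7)61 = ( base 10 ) 43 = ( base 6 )111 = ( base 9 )47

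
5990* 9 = 53910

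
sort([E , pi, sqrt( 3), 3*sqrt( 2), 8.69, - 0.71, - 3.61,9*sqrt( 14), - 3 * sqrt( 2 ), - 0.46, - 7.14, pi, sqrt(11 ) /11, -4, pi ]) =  [ - 7.14, - 3*sqrt( 2) , - 4, - 3.61,  -  0.71, - 0.46, sqrt( 11 )/11,sqrt( 3), E, pi,pi,pi, 3*sqrt( 2), 8.69,  9*sqrt( 14)]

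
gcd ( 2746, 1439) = 1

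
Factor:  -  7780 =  - 2^2* 5^1*389^1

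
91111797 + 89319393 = 180431190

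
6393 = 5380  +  1013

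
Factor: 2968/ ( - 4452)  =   - 2/3 = - 2^1*3^ ( - 1 )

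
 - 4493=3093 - 7586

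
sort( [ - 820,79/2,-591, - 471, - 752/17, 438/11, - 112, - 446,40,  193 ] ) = [ - 820, - 591, - 471, - 446 , - 112 , - 752/17,79/2,438/11, 40, 193]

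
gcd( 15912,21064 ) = 8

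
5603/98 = 5603/98 = 57.17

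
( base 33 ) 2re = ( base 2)110000001011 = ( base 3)11020012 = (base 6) 22135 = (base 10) 3083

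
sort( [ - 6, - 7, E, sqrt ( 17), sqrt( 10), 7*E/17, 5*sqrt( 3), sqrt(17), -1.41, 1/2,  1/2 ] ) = [ - 7, - 6 ,-1.41, 1/2,1/2, 7 * E/17,  E, sqrt( 10 ),  sqrt( 17), sqrt(17),  5*sqrt(3) ]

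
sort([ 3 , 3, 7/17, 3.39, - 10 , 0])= [ - 10,0,7/17,  3,3,3.39 ] 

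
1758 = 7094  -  5336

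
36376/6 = 6062+2/3 = 6062.67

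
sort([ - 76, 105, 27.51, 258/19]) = [ - 76,258/19, 27.51,105]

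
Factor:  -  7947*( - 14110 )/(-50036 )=  -  2^( - 1 )*3^2*5^1*7^(-1)*17^1*83^1 * 883^1*1787^(- 1) = -56066085/25018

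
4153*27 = 112131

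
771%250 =21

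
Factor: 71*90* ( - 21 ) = -2^1*3^3*5^1*  7^1*71^1=- 134190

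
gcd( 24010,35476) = 98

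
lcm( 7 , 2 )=14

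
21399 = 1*21399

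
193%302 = 193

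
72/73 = 72/73 = 0.99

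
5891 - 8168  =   - 2277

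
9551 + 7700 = 17251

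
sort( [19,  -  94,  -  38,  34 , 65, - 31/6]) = [ - 94, - 38,- 31/6,19,34,65] 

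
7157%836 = 469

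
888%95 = 33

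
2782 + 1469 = 4251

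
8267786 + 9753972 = 18021758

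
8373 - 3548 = 4825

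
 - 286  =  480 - 766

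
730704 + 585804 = 1316508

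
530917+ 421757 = 952674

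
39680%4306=926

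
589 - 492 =97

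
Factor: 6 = 2^1*3^1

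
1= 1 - 0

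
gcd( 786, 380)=2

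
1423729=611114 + 812615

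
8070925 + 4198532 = 12269457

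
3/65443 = 3/65443 = 0.00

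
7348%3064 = 1220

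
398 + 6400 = 6798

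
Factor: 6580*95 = 625100 = 2^2*5^2*7^1*19^1*47^1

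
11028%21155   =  11028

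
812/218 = 406/109 = 3.72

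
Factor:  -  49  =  - 7^2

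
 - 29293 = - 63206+33913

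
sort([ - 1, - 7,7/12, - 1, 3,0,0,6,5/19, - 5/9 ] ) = [ - 7, - 1, - 1,  -  5/9,0, 0,5/19, 7/12, 3,6 ] 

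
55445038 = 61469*902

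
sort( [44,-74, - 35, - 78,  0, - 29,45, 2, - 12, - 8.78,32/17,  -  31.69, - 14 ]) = [ - 78, - 74, - 35,- 31.69, - 29, - 14 ,-12, - 8.78,0,  32/17, 2 , 44 , 45 ] 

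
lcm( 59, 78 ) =4602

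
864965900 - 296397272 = 568568628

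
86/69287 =86/69287 =0.00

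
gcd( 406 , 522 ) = 58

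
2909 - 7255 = - 4346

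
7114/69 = 7114/69  =  103.10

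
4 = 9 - 5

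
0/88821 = 0=0.00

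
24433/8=3054 + 1/8 = 3054.12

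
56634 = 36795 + 19839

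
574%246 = 82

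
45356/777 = 45356/777= 58.37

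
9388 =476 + 8912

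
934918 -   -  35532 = 970450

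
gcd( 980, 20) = 20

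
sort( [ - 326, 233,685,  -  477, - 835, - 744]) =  [ -835,-744, - 477, - 326, 233,685] 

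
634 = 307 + 327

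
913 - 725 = 188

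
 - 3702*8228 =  - 30460056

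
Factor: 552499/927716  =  2^(- 2)*59^( - 1 )*569^1*971^1* 3931^(  -  1)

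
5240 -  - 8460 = 13700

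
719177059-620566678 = 98610381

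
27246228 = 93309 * 292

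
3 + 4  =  7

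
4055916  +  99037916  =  103093832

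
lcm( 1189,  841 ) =34481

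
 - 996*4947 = -4927212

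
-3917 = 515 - 4432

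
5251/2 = 2625  +  1/2 = 2625.50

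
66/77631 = 22/25877=0.00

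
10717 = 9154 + 1563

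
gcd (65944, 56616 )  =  8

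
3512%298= 234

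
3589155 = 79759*45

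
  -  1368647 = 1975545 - 3344192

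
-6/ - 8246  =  3/4123 = 0.00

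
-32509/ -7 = 32509/7  =  4644.14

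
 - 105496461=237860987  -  343357448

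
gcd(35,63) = 7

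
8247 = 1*8247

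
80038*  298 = 23851324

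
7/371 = 1/53=0.02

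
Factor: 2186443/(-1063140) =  - 2^(  -  2)*3^( - 1)*5^ ( - 1 ) *7^1*13^ (  -  1)*  29^(- 1)*47^(- 1)*312349^1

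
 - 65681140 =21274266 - 86955406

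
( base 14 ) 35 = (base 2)101111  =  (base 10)47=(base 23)21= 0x2F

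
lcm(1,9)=9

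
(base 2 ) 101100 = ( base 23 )1l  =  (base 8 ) 54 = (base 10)44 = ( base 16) 2C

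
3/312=1/104 =0.01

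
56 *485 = 27160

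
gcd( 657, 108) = 9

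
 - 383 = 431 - 814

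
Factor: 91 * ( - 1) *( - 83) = 7553 = 7^1 * 13^1*83^1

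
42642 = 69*618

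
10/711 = 10/711 = 0.01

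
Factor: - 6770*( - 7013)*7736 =2^4 * 5^1*677^1 * 967^1*7013^1=   367289885360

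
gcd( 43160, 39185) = 5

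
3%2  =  1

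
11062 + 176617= 187679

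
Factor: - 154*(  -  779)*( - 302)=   -  36229732 = - 2^2*7^1*11^1 * 19^1 * 41^1*151^1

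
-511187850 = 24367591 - 535555441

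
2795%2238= 557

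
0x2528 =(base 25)f5c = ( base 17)1FF9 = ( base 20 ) 13fc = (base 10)9512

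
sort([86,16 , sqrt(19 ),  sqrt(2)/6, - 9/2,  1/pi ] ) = [ - 9/2,  sqrt( 2 ) /6, 1/pi,sqrt(19 ),16,86]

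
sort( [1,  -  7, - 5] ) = [  -  7, - 5,  1]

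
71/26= 71/26 = 2.73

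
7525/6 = 1254  +  1/6 = 1254.17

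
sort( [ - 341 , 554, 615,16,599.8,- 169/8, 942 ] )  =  [ - 341,-169/8,16, 554,599.8 , 615, 942]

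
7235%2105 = 920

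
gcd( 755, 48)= 1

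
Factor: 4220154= 2^1*3^3*31^1 * 2521^1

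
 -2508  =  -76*33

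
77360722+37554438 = 114915160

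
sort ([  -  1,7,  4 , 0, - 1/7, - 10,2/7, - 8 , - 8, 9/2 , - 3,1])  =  [ - 10, - 8, - 8,-3, - 1, - 1/7,0,2/7 , 1,4,9/2,7]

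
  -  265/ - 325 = 53/65 = 0.82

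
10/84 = 5/42  =  0.12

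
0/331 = 0 = 0.00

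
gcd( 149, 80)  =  1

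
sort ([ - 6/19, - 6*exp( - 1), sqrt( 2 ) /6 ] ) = [-6 * exp(-1),  -  6/19 , sqrt(2 ) /6]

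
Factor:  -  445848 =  - 2^3*3^1 * 13^1 *1429^1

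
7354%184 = 178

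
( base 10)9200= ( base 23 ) h90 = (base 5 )243300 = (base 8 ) 21760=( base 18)1a72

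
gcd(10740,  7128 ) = 12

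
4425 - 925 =3500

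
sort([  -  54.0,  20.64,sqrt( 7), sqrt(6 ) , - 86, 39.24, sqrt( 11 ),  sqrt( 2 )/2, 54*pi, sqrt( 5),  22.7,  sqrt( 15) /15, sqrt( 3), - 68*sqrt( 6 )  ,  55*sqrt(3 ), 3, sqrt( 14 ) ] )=[ - 68*sqrt(6) ,  -  86 , - 54.0, sqrt (15)/15,sqrt( 2) /2,  sqrt( 3 ), sqrt( 5), sqrt( 6) , sqrt ( 7 ), 3, sqrt( 11), sqrt( 14),20.64,22.7, 39.24, 55*sqrt(3 ),54*pi]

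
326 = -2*( -163 )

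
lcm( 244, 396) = 24156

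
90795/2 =45397 + 1/2 = 45397.50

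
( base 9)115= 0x5f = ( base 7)164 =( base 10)95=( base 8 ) 137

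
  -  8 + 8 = 0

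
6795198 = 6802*999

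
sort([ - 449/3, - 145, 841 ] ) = [-449/3,-145,841 ] 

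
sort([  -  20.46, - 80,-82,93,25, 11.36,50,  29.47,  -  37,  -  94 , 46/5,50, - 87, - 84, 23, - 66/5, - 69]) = [-94 , - 87 ,-84, - 82 ,-80,-69, - 37, - 20.46,  -  66/5,  46/5,11.36,23, 25, 29.47, 50, 50, 93] 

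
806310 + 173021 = 979331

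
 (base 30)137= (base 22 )217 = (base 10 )997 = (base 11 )827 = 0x3E5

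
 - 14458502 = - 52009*278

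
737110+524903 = 1262013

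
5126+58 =5184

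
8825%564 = 365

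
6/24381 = 2/8127 = 0.00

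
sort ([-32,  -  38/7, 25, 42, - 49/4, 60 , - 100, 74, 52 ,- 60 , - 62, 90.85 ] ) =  [- 100 , - 62,  -  60, - 32 , - 49/4, - 38/7, 25, 42, 52, 60,74 , 90.85]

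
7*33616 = 235312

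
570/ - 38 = - 15 + 0/1 = - 15.00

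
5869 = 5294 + 575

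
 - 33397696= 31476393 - 64874089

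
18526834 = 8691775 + 9835059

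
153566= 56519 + 97047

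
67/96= 67/96 =0.70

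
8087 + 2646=10733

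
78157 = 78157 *1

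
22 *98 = 2156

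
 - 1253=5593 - 6846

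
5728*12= 68736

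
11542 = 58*199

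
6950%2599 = 1752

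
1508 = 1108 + 400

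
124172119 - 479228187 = - 355056068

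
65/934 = 65/934 = 0.07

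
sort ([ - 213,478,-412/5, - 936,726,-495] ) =[-936, - 495, - 213, - 412/5, 478,  726 ]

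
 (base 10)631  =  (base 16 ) 277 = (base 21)191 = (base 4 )21313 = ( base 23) 14a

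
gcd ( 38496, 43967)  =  1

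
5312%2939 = 2373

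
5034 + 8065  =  13099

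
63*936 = 58968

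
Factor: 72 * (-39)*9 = - 2^3*3^5*13^1 =- 25272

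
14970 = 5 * 2994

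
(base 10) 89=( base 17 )54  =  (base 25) 3e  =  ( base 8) 131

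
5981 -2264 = 3717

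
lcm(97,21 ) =2037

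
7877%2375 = 752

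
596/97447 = 596/97447 = 0.01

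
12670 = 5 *2534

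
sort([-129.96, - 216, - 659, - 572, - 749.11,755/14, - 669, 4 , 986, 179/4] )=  [ -749.11,  -  669, - 659, - 572, - 216, - 129.96, 4,  179/4, 755/14, 986 ] 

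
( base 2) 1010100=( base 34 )2g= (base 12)70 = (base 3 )10010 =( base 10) 84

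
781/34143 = 781/34143=0.02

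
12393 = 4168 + 8225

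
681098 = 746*913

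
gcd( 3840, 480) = 480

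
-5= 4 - 9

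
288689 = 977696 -689007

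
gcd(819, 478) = 1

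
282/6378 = 47/1063 = 0.04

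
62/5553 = 62/5553  =  0.01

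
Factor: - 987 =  - 3^1*7^1*47^1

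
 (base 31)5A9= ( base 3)21000210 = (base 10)5124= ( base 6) 35420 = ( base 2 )1010000000100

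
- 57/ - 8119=57/8119 = 0.01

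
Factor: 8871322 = 2^1*4435661^1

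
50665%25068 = 529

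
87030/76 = 43515/38 = 1145.13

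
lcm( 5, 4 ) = 20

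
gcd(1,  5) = 1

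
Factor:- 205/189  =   - 3^ ( -3 )*5^1*7^(-1 )*41^1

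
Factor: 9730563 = 3^1*3243521^1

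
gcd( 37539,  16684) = 4171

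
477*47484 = 22649868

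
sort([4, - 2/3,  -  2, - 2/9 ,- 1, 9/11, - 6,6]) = [ - 6, - 2, - 1, - 2/3, - 2/9, 9/11 , 4,6] 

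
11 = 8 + 3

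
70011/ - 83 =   -  70011/83 = - 843.51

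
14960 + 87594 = 102554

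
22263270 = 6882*3235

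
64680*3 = 194040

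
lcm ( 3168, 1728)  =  19008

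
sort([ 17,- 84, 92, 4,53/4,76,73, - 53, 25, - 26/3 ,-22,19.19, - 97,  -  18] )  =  [ -97, - 84,  -  53, - 22,  -  18, - 26/3, 4  ,  53/4, 17 , 19.19, 25, 73,76,92 ]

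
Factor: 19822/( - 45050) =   -  5^(-2)*11^1= - 11/25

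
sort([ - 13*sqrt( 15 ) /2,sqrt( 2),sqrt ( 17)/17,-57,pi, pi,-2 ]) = [-57, - 13*sqrt( 15 )/2, - 2,sqrt( 17) /17,sqrt( 2) , pi,pi]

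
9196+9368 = 18564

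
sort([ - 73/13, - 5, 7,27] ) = [ - 73/13 ,-5, 7 , 27 ]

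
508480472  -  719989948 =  -211509476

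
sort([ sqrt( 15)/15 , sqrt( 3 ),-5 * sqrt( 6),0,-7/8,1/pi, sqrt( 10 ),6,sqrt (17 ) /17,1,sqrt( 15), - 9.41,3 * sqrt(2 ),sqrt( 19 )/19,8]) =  [-5*sqrt( 6 ), - 9.41, - 7/8,0, sqrt( 19 )/19, sqrt(17 )/17, sqrt( 15 )/15,1/pi, 1, sqrt( 3),sqrt(10 ),sqrt( 15 ), 3*sqrt( 2),6 , 8] 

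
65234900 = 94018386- 28783486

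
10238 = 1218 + 9020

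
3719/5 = 743+4/5 = 743.80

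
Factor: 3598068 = 2^2*3^1*19^1*43^1*367^1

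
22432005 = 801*28005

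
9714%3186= 156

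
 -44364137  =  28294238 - 72658375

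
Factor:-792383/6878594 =-2^( - 1 )*792383^1*3439297^(- 1)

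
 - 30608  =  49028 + -79636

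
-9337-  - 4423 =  - 4914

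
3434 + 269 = 3703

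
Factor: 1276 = 2^2*11^1*29^1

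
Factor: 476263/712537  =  641/959 = 7^( - 1)*137^( - 1 )*641^1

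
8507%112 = 107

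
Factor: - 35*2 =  - 2^1*5^1 *7^1 = -70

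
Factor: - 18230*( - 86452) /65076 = 2^1*3^ ( - 1) * 5^1*11^(-1)*17^(-1)*29^ (-1 ) * 1823^1*21613^1 = 394004990/16269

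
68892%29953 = 8986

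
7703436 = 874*8814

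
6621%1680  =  1581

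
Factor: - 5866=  - 2^1 * 7^1*419^1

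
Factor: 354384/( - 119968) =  - 2^( - 1) *3^2*107^1*163^( - 1) = - 963/326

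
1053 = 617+436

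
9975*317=3162075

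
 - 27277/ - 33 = 27277/33 = 826.58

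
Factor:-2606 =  - 2^1*1303^1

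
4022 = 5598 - 1576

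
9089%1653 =824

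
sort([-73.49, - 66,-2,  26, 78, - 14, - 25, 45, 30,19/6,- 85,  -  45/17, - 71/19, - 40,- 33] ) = [ - 85, - 73.49,-66, - 40, - 33,-25, - 14, -71/19 , - 45/17, - 2, 19/6,26,  30, 45,  78]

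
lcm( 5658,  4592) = 316848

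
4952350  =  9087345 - 4134995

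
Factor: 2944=2^7*23^1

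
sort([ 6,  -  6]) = [ - 6, 6 ] 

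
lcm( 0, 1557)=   0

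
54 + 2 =56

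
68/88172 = 17/22043 = 0.00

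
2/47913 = 2/47913 = 0.00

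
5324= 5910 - 586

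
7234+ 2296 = 9530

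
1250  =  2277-1027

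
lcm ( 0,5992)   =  0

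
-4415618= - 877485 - 3538133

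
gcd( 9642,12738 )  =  6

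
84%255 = 84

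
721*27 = 19467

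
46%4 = 2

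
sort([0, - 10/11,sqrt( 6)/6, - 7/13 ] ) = [ - 10/11 , - 7/13, 0, sqrt( 6)/6 ] 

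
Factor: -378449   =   - 378449^1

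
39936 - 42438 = -2502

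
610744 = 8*76343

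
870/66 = 145/11 = 13.18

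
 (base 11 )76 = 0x53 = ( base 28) 2R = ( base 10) 83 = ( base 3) 10002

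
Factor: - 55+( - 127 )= -182 = -2^1 * 7^1*13^1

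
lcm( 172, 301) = 1204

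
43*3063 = 131709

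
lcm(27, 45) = 135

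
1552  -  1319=233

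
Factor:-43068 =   -  2^2* 3^1*37^1*97^1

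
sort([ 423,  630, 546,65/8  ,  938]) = [65/8,423,546 , 630  ,  938]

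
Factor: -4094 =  - 2^1* 23^1*89^1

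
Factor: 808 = 2^3*101^1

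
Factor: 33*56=1848 =2^3*3^1*7^1*11^1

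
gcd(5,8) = 1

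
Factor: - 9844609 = -241^1*40849^1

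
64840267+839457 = 65679724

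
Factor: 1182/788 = 3/2 = 2^(  -  1)*3^1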